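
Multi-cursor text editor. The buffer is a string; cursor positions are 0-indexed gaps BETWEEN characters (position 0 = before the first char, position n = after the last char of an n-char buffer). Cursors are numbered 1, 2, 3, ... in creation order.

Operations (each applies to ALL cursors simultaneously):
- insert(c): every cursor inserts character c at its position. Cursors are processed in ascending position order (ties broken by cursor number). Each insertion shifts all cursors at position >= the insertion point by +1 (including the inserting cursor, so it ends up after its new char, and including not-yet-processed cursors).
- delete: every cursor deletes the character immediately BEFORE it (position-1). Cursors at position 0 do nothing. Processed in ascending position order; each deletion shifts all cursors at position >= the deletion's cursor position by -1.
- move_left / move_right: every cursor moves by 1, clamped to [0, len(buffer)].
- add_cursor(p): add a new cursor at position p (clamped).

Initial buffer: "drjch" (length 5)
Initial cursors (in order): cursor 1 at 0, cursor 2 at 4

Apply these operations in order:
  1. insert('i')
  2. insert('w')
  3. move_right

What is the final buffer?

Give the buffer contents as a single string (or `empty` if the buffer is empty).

Answer: iwdrjciwh

Derivation:
After op 1 (insert('i')): buffer="idrjcih" (len 7), cursors c1@1 c2@6, authorship 1....2.
After op 2 (insert('w')): buffer="iwdrjciwh" (len 9), cursors c1@2 c2@8, authorship 11....22.
After op 3 (move_right): buffer="iwdrjciwh" (len 9), cursors c1@3 c2@9, authorship 11....22.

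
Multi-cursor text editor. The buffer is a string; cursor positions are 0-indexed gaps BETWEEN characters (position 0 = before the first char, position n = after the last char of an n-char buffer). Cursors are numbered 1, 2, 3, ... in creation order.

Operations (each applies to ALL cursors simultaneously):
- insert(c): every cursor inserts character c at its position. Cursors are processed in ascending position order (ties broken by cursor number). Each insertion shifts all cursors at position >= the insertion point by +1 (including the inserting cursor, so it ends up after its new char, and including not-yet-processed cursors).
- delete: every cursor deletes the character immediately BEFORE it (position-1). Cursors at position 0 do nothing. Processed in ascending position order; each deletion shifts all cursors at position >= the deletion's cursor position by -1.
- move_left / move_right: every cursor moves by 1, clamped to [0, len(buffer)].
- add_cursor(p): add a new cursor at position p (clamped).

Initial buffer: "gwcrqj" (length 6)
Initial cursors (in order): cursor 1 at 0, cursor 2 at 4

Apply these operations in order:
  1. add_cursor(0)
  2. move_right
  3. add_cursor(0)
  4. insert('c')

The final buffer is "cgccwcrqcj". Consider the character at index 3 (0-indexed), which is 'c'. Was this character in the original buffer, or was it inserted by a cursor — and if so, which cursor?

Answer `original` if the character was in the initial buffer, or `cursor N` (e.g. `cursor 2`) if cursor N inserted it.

After op 1 (add_cursor(0)): buffer="gwcrqj" (len 6), cursors c1@0 c3@0 c2@4, authorship ......
After op 2 (move_right): buffer="gwcrqj" (len 6), cursors c1@1 c3@1 c2@5, authorship ......
After op 3 (add_cursor(0)): buffer="gwcrqj" (len 6), cursors c4@0 c1@1 c3@1 c2@5, authorship ......
After op 4 (insert('c')): buffer="cgccwcrqcj" (len 10), cursors c4@1 c1@4 c3@4 c2@9, authorship 4.13....2.
Authorship (.=original, N=cursor N): 4 . 1 3 . . . . 2 .
Index 3: author = 3

Answer: cursor 3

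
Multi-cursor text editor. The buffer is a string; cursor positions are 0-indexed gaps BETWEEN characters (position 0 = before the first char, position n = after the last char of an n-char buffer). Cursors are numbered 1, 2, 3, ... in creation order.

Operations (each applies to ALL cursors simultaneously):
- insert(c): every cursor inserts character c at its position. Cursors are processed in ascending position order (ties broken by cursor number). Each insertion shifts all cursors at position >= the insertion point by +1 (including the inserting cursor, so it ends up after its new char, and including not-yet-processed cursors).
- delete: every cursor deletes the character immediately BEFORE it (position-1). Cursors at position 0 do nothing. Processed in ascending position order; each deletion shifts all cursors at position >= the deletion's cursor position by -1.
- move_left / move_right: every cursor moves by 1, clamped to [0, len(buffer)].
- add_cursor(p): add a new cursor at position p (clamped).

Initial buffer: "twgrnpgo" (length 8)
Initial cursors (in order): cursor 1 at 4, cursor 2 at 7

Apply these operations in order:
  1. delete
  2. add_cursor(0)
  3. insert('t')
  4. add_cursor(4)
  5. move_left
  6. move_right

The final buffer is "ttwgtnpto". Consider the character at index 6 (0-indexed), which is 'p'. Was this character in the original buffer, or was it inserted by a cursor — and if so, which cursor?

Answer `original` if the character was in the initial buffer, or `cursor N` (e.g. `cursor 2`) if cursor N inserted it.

After op 1 (delete): buffer="twgnpo" (len 6), cursors c1@3 c2@5, authorship ......
After op 2 (add_cursor(0)): buffer="twgnpo" (len 6), cursors c3@0 c1@3 c2@5, authorship ......
After op 3 (insert('t')): buffer="ttwgtnpto" (len 9), cursors c3@1 c1@5 c2@8, authorship 3...1..2.
After op 4 (add_cursor(4)): buffer="ttwgtnpto" (len 9), cursors c3@1 c4@4 c1@5 c2@8, authorship 3...1..2.
After op 5 (move_left): buffer="ttwgtnpto" (len 9), cursors c3@0 c4@3 c1@4 c2@7, authorship 3...1..2.
After op 6 (move_right): buffer="ttwgtnpto" (len 9), cursors c3@1 c4@4 c1@5 c2@8, authorship 3...1..2.
Authorship (.=original, N=cursor N): 3 . . . 1 . . 2 .
Index 6: author = original

Answer: original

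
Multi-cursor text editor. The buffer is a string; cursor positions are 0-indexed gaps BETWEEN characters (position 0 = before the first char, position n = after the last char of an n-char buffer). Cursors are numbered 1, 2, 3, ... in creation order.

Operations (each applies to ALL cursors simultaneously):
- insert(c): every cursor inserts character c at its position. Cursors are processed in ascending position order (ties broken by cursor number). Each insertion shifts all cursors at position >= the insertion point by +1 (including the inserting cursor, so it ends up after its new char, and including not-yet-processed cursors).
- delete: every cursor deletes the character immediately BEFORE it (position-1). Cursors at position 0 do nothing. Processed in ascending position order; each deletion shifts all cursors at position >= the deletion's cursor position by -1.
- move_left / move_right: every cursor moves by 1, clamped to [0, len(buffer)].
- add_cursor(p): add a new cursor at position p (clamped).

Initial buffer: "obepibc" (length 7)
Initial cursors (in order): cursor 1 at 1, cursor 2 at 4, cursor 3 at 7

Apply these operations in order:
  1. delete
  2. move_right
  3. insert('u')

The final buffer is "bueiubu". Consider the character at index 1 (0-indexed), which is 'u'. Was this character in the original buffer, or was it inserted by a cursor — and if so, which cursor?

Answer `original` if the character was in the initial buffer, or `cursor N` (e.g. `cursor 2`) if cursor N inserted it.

After op 1 (delete): buffer="beib" (len 4), cursors c1@0 c2@2 c3@4, authorship ....
After op 2 (move_right): buffer="beib" (len 4), cursors c1@1 c2@3 c3@4, authorship ....
After op 3 (insert('u')): buffer="bueiubu" (len 7), cursors c1@2 c2@5 c3@7, authorship .1..2.3
Authorship (.=original, N=cursor N): . 1 . . 2 . 3
Index 1: author = 1

Answer: cursor 1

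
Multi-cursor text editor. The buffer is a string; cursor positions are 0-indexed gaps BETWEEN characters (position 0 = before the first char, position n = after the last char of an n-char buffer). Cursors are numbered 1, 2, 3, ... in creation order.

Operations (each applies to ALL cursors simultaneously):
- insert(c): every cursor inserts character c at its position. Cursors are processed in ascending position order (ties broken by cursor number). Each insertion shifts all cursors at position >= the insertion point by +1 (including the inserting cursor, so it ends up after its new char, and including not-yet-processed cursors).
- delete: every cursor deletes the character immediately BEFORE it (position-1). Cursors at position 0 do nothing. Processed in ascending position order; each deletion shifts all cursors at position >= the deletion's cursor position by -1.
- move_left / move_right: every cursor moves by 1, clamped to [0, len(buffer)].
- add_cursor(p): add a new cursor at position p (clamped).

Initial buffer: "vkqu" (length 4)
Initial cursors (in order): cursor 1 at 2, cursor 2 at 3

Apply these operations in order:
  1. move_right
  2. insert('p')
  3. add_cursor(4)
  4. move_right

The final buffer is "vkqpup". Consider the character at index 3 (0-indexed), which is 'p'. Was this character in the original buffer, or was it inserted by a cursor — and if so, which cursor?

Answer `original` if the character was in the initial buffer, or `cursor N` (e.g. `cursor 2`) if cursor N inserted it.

After op 1 (move_right): buffer="vkqu" (len 4), cursors c1@3 c2@4, authorship ....
After op 2 (insert('p')): buffer="vkqpup" (len 6), cursors c1@4 c2@6, authorship ...1.2
After op 3 (add_cursor(4)): buffer="vkqpup" (len 6), cursors c1@4 c3@4 c2@6, authorship ...1.2
After op 4 (move_right): buffer="vkqpup" (len 6), cursors c1@5 c3@5 c2@6, authorship ...1.2
Authorship (.=original, N=cursor N): . . . 1 . 2
Index 3: author = 1

Answer: cursor 1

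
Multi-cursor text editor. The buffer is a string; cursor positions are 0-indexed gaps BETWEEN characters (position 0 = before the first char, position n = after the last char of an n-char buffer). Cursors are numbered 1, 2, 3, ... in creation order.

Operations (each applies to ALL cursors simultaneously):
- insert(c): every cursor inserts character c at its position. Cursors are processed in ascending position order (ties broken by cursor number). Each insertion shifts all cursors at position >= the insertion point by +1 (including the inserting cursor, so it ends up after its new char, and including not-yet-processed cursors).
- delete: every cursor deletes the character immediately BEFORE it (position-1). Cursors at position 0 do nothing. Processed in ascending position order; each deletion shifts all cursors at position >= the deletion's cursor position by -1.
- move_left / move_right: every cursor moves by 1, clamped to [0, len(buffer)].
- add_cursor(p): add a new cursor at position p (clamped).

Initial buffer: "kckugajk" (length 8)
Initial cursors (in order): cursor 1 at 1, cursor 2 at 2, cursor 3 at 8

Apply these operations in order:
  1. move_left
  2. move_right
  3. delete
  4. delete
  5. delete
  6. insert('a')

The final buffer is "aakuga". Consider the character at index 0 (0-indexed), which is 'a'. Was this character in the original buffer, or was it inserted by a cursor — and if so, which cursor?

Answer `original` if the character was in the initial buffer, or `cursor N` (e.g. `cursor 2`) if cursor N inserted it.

Answer: cursor 1

Derivation:
After op 1 (move_left): buffer="kckugajk" (len 8), cursors c1@0 c2@1 c3@7, authorship ........
After op 2 (move_right): buffer="kckugajk" (len 8), cursors c1@1 c2@2 c3@8, authorship ........
After op 3 (delete): buffer="kugaj" (len 5), cursors c1@0 c2@0 c3@5, authorship .....
After op 4 (delete): buffer="kuga" (len 4), cursors c1@0 c2@0 c3@4, authorship ....
After op 5 (delete): buffer="kug" (len 3), cursors c1@0 c2@0 c3@3, authorship ...
After op 6 (insert('a')): buffer="aakuga" (len 6), cursors c1@2 c2@2 c3@6, authorship 12...3
Authorship (.=original, N=cursor N): 1 2 . . . 3
Index 0: author = 1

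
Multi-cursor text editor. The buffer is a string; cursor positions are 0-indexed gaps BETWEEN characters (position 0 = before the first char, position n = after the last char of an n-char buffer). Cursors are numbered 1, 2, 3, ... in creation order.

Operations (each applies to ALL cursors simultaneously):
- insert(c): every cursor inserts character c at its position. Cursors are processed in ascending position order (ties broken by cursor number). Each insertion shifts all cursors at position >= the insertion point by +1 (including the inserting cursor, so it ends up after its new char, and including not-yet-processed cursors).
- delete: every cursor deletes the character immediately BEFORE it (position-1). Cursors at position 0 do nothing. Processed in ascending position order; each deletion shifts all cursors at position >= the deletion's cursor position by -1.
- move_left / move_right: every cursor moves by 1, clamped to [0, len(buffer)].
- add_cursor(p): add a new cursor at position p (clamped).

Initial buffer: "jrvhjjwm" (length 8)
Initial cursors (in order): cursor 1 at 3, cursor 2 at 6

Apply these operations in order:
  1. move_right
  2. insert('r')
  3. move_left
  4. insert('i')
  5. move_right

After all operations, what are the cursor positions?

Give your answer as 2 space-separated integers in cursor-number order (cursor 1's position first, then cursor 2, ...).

After op 1 (move_right): buffer="jrvhjjwm" (len 8), cursors c1@4 c2@7, authorship ........
After op 2 (insert('r')): buffer="jrvhrjjwrm" (len 10), cursors c1@5 c2@9, authorship ....1...2.
After op 3 (move_left): buffer="jrvhrjjwrm" (len 10), cursors c1@4 c2@8, authorship ....1...2.
After op 4 (insert('i')): buffer="jrvhirjjwirm" (len 12), cursors c1@5 c2@10, authorship ....11...22.
After op 5 (move_right): buffer="jrvhirjjwirm" (len 12), cursors c1@6 c2@11, authorship ....11...22.

Answer: 6 11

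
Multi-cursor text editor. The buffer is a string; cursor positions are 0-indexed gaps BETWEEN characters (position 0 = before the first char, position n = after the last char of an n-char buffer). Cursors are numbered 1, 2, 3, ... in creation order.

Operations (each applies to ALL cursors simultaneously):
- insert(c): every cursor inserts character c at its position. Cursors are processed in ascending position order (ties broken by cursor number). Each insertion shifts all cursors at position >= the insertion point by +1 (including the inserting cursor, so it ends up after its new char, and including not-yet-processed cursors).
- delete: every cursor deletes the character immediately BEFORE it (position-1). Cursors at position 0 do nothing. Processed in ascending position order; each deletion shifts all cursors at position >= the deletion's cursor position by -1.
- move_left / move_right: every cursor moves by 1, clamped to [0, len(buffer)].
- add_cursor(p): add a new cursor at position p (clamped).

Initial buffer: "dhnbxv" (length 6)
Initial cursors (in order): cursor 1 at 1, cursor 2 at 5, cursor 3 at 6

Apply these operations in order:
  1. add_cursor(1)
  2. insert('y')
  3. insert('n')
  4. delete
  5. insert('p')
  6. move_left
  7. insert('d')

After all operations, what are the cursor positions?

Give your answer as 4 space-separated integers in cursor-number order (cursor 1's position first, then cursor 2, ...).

After op 1 (add_cursor(1)): buffer="dhnbxv" (len 6), cursors c1@1 c4@1 c2@5 c3@6, authorship ......
After op 2 (insert('y')): buffer="dyyhnbxyvy" (len 10), cursors c1@3 c4@3 c2@8 c3@10, authorship .14....2.3
After op 3 (insert('n')): buffer="dyynnhnbxynvyn" (len 14), cursors c1@5 c4@5 c2@11 c3@14, authorship .1414....22.33
After op 4 (delete): buffer="dyyhnbxyvy" (len 10), cursors c1@3 c4@3 c2@8 c3@10, authorship .14....2.3
After op 5 (insert('p')): buffer="dyypphnbxypvyp" (len 14), cursors c1@5 c4@5 c2@11 c3@14, authorship .1414....22.33
After op 6 (move_left): buffer="dyypphnbxypvyp" (len 14), cursors c1@4 c4@4 c2@10 c3@13, authorship .1414....22.33
After op 7 (insert('d')): buffer="dyypddphnbxydpvydp" (len 18), cursors c1@6 c4@6 c2@13 c3@17, authorship .141144....222.333

Answer: 6 13 17 6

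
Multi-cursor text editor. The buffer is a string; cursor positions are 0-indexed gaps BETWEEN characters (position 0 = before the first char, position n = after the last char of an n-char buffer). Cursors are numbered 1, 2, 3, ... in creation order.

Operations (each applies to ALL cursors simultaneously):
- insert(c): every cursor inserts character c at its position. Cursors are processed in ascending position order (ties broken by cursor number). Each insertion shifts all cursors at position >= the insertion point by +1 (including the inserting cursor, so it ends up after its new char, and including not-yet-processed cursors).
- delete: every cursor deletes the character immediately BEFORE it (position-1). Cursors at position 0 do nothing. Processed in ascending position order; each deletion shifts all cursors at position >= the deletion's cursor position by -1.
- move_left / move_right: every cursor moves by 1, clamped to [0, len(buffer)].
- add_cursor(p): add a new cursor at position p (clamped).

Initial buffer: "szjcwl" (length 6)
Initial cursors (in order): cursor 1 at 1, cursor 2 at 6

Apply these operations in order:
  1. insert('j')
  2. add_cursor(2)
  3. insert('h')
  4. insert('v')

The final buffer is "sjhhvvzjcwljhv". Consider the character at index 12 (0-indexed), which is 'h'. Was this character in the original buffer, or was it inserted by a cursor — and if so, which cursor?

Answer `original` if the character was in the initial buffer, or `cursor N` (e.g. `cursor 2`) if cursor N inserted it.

Answer: cursor 2

Derivation:
After op 1 (insert('j')): buffer="sjzjcwlj" (len 8), cursors c1@2 c2@8, authorship .1.....2
After op 2 (add_cursor(2)): buffer="sjzjcwlj" (len 8), cursors c1@2 c3@2 c2@8, authorship .1.....2
After op 3 (insert('h')): buffer="sjhhzjcwljh" (len 11), cursors c1@4 c3@4 c2@11, authorship .113.....22
After op 4 (insert('v')): buffer="sjhhvvzjcwljhv" (len 14), cursors c1@6 c3@6 c2@14, authorship .11313.....222
Authorship (.=original, N=cursor N): . 1 1 3 1 3 . . . . . 2 2 2
Index 12: author = 2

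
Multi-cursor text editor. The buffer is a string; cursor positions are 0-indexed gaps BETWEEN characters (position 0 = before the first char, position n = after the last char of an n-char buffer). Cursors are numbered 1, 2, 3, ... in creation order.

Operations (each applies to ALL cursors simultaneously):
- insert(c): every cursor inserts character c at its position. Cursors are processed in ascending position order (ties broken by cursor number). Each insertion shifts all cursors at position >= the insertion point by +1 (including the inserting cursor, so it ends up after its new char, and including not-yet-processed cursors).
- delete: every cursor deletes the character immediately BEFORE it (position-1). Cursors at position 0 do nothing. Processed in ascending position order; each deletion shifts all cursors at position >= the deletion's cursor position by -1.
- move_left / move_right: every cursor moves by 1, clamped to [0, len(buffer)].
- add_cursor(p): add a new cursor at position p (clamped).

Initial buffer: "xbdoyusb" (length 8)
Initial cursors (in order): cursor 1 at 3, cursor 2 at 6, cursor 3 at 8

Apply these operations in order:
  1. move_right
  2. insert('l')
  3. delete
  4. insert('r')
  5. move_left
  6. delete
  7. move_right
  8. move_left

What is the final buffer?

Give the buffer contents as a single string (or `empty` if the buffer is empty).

Answer: xbdryurr

Derivation:
After op 1 (move_right): buffer="xbdoyusb" (len 8), cursors c1@4 c2@7 c3@8, authorship ........
After op 2 (insert('l')): buffer="xbdolyuslbl" (len 11), cursors c1@5 c2@9 c3@11, authorship ....1...2.3
After op 3 (delete): buffer="xbdoyusb" (len 8), cursors c1@4 c2@7 c3@8, authorship ........
After op 4 (insert('r')): buffer="xbdoryusrbr" (len 11), cursors c1@5 c2@9 c3@11, authorship ....1...2.3
After op 5 (move_left): buffer="xbdoryusrbr" (len 11), cursors c1@4 c2@8 c3@10, authorship ....1...2.3
After op 6 (delete): buffer="xbdryurr" (len 8), cursors c1@3 c2@6 c3@7, authorship ...1..23
After op 7 (move_right): buffer="xbdryurr" (len 8), cursors c1@4 c2@7 c3@8, authorship ...1..23
After op 8 (move_left): buffer="xbdryurr" (len 8), cursors c1@3 c2@6 c3@7, authorship ...1..23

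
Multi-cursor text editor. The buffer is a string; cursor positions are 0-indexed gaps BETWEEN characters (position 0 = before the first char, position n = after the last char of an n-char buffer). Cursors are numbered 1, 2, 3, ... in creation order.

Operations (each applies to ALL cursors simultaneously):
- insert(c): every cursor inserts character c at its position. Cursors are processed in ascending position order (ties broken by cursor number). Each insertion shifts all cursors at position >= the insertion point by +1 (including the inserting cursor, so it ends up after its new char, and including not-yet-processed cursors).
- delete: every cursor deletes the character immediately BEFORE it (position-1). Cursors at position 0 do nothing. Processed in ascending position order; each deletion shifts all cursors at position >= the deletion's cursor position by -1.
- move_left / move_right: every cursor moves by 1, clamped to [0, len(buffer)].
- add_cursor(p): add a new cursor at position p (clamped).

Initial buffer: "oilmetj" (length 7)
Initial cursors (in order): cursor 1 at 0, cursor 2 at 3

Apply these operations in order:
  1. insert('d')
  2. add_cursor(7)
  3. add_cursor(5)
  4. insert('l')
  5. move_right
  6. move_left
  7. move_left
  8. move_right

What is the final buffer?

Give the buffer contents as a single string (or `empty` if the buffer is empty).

Answer: dloildllmeltj

Derivation:
After op 1 (insert('d')): buffer="doildmetj" (len 9), cursors c1@1 c2@5, authorship 1...2....
After op 2 (add_cursor(7)): buffer="doildmetj" (len 9), cursors c1@1 c2@5 c3@7, authorship 1...2....
After op 3 (add_cursor(5)): buffer="doildmetj" (len 9), cursors c1@1 c2@5 c4@5 c3@7, authorship 1...2....
After op 4 (insert('l')): buffer="dloildllmeltj" (len 13), cursors c1@2 c2@8 c4@8 c3@11, authorship 11...224..3..
After op 5 (move_right): buffer="dloildllmeltj" (len 13), cursors c1@3 c2@9 c4@9 c3@12, authorship 11...224..3..
After op 6 (move_left): buffer="dloildllmeltj" (len 13), cursors c1@2 c2@8 c4@8 c3@11, authorship 11...224..3..
After op 7 (move_left): buffer="dloildllmeltj" (len 13), cursors c1@1 c2@7 c4@7 c3@10, authorship 11...224..3..
After op 8 (move_right): buffer="dloildllmeltj" (len 13), cursors c1@2 c2@8 c4@8 c3@11, authorship 11...224..3..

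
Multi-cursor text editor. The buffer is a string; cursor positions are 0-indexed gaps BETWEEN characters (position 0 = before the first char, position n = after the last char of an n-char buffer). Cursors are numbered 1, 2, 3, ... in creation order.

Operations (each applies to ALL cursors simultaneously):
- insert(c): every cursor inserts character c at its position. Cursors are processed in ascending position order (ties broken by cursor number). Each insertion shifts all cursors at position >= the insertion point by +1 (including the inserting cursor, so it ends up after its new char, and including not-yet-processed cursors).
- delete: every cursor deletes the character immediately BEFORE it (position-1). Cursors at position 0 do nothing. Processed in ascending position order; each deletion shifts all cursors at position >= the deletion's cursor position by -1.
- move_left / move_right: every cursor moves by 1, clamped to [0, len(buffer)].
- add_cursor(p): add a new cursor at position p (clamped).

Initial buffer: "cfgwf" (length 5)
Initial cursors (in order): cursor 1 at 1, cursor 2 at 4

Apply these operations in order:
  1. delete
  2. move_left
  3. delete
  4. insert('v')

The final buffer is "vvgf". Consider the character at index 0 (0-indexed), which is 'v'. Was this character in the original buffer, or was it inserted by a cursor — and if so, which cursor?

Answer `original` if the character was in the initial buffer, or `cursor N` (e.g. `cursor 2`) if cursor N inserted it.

Answer: cursor 1

Derivation:
After op 1 (delete): buffer="fgf" (len 3), cursors c1@0 c2@2, authorship ...
After op 2 (move_left): buffer="fgf" (len 3), cursors c1@0 c2@1, authorship ...
After op 3 (delete): buffer="gf" (len 2), cursors c1@0 c2@0, authorship ..
After op 4 (insert('v')): buffer="vvgf" (len 4), cursors c1@2 c2@2, authorship 12..
Authorship (.=original, N=cursor N): 1 2 . .
Index 0: author = 1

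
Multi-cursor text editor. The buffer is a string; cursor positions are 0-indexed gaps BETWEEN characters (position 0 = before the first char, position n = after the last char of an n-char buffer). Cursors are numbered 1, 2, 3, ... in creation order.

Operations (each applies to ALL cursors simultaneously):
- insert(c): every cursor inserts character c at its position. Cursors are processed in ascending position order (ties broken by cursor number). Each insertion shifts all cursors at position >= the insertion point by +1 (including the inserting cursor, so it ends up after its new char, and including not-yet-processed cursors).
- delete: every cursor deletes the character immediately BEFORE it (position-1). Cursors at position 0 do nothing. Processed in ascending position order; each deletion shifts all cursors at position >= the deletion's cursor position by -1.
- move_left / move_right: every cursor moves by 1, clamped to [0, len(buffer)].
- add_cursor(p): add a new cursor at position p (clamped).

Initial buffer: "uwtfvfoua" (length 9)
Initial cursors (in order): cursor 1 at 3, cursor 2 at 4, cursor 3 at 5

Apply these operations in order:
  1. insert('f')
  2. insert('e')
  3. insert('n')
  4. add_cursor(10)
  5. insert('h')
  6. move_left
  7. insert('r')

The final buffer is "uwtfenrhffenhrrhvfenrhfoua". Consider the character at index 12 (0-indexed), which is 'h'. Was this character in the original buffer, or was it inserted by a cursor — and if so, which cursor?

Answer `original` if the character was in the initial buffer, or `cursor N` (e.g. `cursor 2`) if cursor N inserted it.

Answer: cursor 2

Derivation:
After op 1 (insert('f')): buffer="uwtfffvffoua" (len 12), cursors c1@4 c2@6 c3@8, authorship ...1.2.3....
After op 2 (insert('e')): buffer="uwtfeffevfefoua" (len 15), cursors c1@5 c2@8 c3@11, authorship ...11.22.33....
After op 3 (insert('n')): buffer="uwtfenffenvfenfoua" (len 18), cursors c1@6 c2@10 c3@14, authorship ...111.222.333....
After op 4 (add_cursor(10)): buffer="uwtfenffenvfenfoua" (len 18), cursors c1@6 c2@10 c4@10 c3@14, authorship ...111.222.333....
After op 5 (insert('h')): buffer="uwtfenhffenhhvfenhfoua" (len 22), cursors c1@7 c2@13 c4@13 c3@18, authorship ...1111.22224.3333....
After op 6 (move_left): buffer="uwtfenhffenhhvfenhfoua" (len 22), cursors c1@6 c2@12 c4@12 c3@17, authorship ...1111.22224.3333....
After op 7 (insert('r')): buffer="uwtfenrhffenhrrhvfenrhfoua" (len 26), cursors c1@7 c2@15 c4@15 c3@21, authorship ...11111.2222244.33333....
Authorship (.=original, N=cursor N): . . . 1 1 1 1 1 . 2 2 2 2 2 4 4 . 3 3 3 3 3 . . . .
Index 12: author = 2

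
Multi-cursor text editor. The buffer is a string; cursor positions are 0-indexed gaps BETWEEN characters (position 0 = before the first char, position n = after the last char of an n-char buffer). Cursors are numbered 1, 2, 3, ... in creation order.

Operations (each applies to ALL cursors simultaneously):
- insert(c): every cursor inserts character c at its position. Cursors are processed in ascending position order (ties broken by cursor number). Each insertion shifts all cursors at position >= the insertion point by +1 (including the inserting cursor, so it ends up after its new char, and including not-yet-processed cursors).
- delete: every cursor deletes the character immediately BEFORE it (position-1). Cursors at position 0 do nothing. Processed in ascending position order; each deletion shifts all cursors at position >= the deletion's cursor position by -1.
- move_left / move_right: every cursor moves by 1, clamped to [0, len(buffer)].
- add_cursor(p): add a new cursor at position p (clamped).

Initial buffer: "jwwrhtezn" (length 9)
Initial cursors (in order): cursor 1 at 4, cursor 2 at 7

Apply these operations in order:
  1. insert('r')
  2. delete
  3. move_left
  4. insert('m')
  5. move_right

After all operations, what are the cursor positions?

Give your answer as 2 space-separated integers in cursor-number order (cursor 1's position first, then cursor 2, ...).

After op 1 (insert('r')): buffer="jwwrrhterzn" (len 11), cursors c1@5 c2@9, authorship ....1...2..
After op 2 (delete): buffer="jwwrhtezn" (len 9), cursors c1@4 c2@7, authorship .........
After op 3 (move_left): buffer="jwwrhtezn" (len 9), cursors c1@3 c2@6, authorship .........
After op 4 (insert('m')): buffer="jwwmrhtmezn" (len 11), cursors c1@4 c2@8, authorship ...1...2...
After op 5 (move_right): buffer="jwwmrhtmezn" (len 11), cursors c1@5 c2@9, authorship ...1...2...

Answer: 5 9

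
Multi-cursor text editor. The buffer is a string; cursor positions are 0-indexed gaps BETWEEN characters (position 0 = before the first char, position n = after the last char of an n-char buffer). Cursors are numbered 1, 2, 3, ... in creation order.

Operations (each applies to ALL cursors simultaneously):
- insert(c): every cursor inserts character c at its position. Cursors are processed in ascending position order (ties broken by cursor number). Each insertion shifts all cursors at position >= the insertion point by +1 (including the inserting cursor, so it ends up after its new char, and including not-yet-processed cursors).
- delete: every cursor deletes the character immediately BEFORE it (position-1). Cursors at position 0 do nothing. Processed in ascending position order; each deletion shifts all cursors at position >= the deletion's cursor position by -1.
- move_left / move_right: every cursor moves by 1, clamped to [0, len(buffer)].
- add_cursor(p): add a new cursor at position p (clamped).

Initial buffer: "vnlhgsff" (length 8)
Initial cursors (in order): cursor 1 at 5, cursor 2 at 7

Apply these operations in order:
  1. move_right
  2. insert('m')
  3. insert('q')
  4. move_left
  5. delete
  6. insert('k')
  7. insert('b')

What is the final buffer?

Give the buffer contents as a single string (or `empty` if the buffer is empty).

After op 1 (move_right): buffer="vnlhgsff" (len 8), cursors c1@6 c2@8, authorship ........
After op 2 (insert('m')): buffer="vnlhgsmffm" (len 10), cursors c1@7 c2@10, authorship ......1..2
After op 3 (insert('q')): buffer="vnlhgsmqffmq" (len 12), cursors c1@8 c2@12, authorship ......11..22
After op 4 (move_left): buffer="vnlhgsmqffmq" (len 12), cursors c1@7 c2@11, authorship ......11..22
After op 5 (delete): buffer="vnlhgsqffq" (len 10), cursors c1@6 c2@9, authorship ......1..2
After op 6 (insert('k')): buffer="vnlhgskqffkq" (len 12), cursors c1@7 c2@11, authorship ......11..22
After op 7 (insert('b')): buffer="vnlhgskbqffkbq" (len 14), cursors c1@8 c2@13, authorship ......111..222

Answer: vnlhgskbqffkbq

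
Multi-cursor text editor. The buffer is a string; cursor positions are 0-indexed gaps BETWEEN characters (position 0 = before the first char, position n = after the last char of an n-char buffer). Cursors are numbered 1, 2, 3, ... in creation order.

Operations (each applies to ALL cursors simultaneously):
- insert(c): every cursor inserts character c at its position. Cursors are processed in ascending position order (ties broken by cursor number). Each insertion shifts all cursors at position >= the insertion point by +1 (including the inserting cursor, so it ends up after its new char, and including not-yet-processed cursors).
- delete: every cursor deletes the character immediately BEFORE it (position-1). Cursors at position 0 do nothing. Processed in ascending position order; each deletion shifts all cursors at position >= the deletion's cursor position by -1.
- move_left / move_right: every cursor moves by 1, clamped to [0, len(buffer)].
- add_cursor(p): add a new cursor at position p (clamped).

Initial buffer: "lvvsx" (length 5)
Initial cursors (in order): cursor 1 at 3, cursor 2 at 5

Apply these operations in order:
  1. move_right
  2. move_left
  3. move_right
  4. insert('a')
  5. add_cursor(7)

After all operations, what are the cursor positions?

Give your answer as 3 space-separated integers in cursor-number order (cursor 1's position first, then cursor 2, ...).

After op 1 (move_right): buffer="lvvsx" (len 5), cursors c1@4 c2@5, authorship .....
After op 2 (move_left): buffer="lvvsx" (len 5), cursors c1@3 c2@4, authorship .....
After op 3 (move_right): buffer="lvvsx" (len 5), cursors c1@4 c2@5, authorship .....
After op 4 (insert('a')): buffer="lvvsaxa" (len 7), cursors c1@5 c2@7, authorship ....1.2
After op 5 (add_cursor(7)): buffer="lvvsaxa" (len 7), cursors c1@5 c2@7 c3@7, authorship ....1.2

Answer: 5 7 7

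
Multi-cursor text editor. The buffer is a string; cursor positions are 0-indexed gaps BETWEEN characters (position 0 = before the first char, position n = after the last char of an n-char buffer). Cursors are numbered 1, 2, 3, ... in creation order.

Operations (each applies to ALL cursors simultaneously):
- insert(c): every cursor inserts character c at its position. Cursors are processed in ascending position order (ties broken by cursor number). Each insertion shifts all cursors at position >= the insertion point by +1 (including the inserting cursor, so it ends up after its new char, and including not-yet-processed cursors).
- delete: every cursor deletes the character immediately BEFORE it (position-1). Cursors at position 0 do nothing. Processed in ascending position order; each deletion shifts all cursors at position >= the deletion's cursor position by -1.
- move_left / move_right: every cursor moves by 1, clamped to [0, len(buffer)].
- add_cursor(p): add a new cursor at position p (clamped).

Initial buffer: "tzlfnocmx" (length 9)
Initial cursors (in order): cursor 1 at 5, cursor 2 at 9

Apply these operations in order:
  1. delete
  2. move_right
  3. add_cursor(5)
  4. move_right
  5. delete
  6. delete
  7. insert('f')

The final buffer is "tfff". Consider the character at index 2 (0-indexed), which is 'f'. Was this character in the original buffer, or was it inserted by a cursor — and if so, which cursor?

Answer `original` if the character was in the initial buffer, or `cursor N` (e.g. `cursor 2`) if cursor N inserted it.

Answer: cursor 2

Derivation:
After op 1 (delete): buffer="tzlfocm" (len 7), cursors c1@4 c2@7, authorship .......
After op 2 (move_right): buffer="tzlfocm" (len 7), cursors c1@5 c2@7, authorship .......
After op 3 (add_cursor(5)): buffer="tzlfocm" (len 7), cursors c1@5 c3@5 c2@7, authorship .......
After op 4 (move_right): buffer="tzlfocm" (len 7), cursors c1@6 c3@6 c2@7, authorship .......
After op 5 (delete): buffer="tzlf" (len 4), cursors c1@4 c2@4 c3@4, authorship ....
After op 6 (delete): buffer="t" (len 1), cursors c1@1 c2@1 c3@1, authorship .
After op 7 (insert('f')): buffer="tfff" (len 4), cursors c1@4 c2@4 c3@4, authorship .123
Authorship (.=original, N=cursor N): . 1 2 3
Index 2: author = 2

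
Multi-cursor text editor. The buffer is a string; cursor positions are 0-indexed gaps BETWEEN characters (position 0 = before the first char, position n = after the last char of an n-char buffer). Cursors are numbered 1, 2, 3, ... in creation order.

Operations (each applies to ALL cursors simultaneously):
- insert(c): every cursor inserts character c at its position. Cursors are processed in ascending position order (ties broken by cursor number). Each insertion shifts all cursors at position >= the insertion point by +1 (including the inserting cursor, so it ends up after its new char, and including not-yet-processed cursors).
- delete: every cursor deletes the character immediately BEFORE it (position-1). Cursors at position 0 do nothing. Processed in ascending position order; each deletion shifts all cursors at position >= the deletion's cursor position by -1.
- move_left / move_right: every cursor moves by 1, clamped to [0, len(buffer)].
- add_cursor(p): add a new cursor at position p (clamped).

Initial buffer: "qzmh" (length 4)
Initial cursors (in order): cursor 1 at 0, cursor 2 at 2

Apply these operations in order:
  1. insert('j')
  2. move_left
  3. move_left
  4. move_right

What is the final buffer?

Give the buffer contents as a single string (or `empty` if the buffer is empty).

Answer: jqzjmh

Derivation:
After op 1 (insert('j')): buffer="jqzjmh" (len 6), cursors c1@1 c2@4, authorship 1..2..
After op 2 (move_left): buffer="jqzjmh" (len 6), cursors c1@0 c2@3, authorship 1..2..
After op 3 (move_left): buffer="jqzjmh" (len 6), cursors c1@0 c2@2, authorship 1..2..
After op 4 (move_right): buffer="jqzjmh" (len 6), cursors c1@1 c2@3, authorship 1..2..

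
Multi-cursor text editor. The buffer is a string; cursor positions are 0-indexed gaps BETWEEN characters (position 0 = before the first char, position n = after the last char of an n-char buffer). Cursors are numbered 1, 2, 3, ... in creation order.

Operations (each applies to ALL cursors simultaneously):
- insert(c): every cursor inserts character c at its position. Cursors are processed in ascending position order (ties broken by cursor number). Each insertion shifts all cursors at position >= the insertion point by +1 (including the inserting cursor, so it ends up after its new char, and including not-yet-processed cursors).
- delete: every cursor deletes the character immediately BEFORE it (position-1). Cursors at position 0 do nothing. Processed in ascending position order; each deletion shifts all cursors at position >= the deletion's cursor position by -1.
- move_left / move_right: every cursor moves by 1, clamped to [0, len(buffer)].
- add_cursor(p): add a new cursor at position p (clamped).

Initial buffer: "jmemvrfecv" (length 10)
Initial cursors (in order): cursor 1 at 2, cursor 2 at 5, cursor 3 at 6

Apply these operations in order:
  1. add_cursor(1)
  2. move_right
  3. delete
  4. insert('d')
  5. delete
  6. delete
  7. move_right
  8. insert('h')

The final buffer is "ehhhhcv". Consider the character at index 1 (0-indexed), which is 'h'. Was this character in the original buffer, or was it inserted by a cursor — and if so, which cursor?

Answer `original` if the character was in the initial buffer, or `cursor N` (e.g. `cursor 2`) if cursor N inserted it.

Answer: cursor 1

Derivation:
After op 1 (add_cursor(1)): buffer="jmemvrfecv" (len 10), cursors c4@1 c1@2 c2@5 c3@6, authorship ..........
After op 2 (move_right): buffer="jmemvrfecv" (len 10), cursors c4@2 c1@3 c2@6 c3@7, authorship ..........
After op 3 (delete): buffer="jmvecv" (len 6), cursors c1@1 c4@1 c2@3 c3@3, authorship ......
After op 4 (insert('d')): buffer="jddmvddecv" (len 10), cursors c1@3 c4@3 c2@7 c3@7, authorship .14..23...
After op 5 (delete): buffer="jmvecv" (len 6), cursors c1@1 c4@1 c2@3 c3@3, authorship ......
After op 6 (delete): buffer="ecv" (len 3), cursors c1@0 c2@0 c3@0 c4@0, authorship ...
After op 7 (move_right): buffer="ecv" (len 3), cursors c1@1 c2@1 c3@1 c4@1, authorship ...
After op 8 (insert('h')): buffer="ehhhhcv" (len 7), cursors c1@5 c2@5 c3@5 c4@5, authorship .1234..
Authorship (.=original, N=cursor N): . 1 2 3 4 . .
Index 1: author = 1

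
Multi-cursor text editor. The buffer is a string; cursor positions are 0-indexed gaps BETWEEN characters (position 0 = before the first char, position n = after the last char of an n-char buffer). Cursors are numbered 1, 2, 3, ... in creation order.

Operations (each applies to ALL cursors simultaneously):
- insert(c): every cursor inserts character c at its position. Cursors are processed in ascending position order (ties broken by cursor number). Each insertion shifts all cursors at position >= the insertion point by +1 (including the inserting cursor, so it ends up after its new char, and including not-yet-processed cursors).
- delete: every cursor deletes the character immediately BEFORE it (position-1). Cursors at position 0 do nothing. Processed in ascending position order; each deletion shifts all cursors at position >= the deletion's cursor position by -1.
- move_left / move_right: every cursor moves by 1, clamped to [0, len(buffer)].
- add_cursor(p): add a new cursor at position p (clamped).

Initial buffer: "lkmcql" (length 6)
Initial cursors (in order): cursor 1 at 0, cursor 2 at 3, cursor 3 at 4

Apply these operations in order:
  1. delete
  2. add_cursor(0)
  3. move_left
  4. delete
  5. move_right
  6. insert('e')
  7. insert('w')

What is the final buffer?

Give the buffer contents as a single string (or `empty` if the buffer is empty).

Answer: keeeewwwwql

Derivation:
After op 1 (delete): buffer="lkql" (len 4), cursors c1@0 c2@2 c3@2, authorship ....
After op 2 (add_cursor(0)): buffer="lkql" (len 4), cursors c1@0 c4@0 c2@2 c3@2, authorship ....
After op 3 (move_left): buffer="lkql" (len 4), cursors c1@0 c4@0 c2@1 c3@1, authorship ....
After op 4 (delete): buffer="kql" (len 3), cursors c1@0 c2@0 c3@0 c4@0, authorship ...
After op 5 (move_right): buffer="kql" (len 3), cursors c1@1 c2@1 c3@1 c4@1, authorship ...
After op 6 (insert('e')): buffer="keeeeql" (len 7), cursors c1@5 c2@5 c3@5 c4@5, authorship .1234..
After op 7 (insert('w')): buffer="keeeewwwwql" (len 11), cursors c1@9 c2@9 c3@9 c4@9, authorship .12341234..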